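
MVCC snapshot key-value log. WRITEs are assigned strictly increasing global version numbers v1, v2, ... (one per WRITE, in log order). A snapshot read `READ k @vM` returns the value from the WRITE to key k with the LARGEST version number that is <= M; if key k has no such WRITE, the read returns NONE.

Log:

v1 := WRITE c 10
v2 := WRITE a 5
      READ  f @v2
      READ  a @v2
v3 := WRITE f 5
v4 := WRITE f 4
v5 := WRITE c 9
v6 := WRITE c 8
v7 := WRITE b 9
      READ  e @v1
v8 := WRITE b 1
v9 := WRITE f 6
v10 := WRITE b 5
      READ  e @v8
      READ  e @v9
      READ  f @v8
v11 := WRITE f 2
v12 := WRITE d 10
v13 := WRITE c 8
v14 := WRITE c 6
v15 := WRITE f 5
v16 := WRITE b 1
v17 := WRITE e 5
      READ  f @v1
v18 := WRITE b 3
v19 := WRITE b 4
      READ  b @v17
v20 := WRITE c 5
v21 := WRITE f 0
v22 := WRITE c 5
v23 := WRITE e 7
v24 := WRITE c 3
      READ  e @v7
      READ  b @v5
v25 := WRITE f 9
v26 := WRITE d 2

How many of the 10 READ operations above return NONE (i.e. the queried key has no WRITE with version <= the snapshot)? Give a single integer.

Answer: 7

Derivation:
v1: WRITE c=10  (c history now [(1, 10)])
v2: WRITE a=5  (a history now [(2, 5)])
READ f @v2: history=[] -> no version <= 2 -> NONE
READ a @v2: history=[(2, 5)] -> pick v2 -> 5
v3: WRITE f=5  (f history now [(3, 5)])
v4: WRITE f=4  (f history now [(3, 5), (4, 4)])
v5: WRITE c=9  (c history now [(1, 10), (5, 9)])
v6: WRITE c=8  (c history now [(1, 10), (5, 9), (6, 8)])
v7: WRITE b=9  (b history now [(7, 9)])
READ e @v1: history=[] -> no version <= 1 -> NONE
v8: WRITE b=1  (b history now [(7, 9), (8, 1)])
v9: WRITE f=6  (f history now [(3, 5), (4, 4), (9, 6)])
v10: WRITE b=5  (b history now [(7, 9), (8, 1), (10, 5)])
READ e @v8: history=[] -> no version <= 8 -> NONE
READ e @v9: history=[] -> no version <= 9 -> NONE
READ f @v8: history=[(3, 5), (4, 4), (9, 6)] -> pick v4 -> 4
v11: WRITE f=2  (f history now [(3, 5), (4, 4), (9, 6), (11, 2)])
v12: WRITE d=10  (d history now [(12, 10)])
v13: WRITE c=8  (c history now [(1, 10), (5, 9), (6, 8), (13, 8)])
v14: WRITE c=6  (c history now [(1, 10), (5, 9), (6, 8), (13, 8), (14, 6)])
v15: WRITE f=5  (f history now [(3, 5), (4, 4), (9, 6), (11, 2), (15, 5)])
v16: WRITE b=1  (b history now [(7, 9), (8, 1), (10, 5), (16, 1)])
v17: WRITE e=5  (e history now [(17, 5)])
READ f @v1: history=[(3, 5), (4, 4), (9, 6), (11, 2), (15, 5)] -> no version <= 1 -> NONE
v18: WRITE b=3  (b history now [(7, 9), (8, 1), (10, 5), (16, 1), (18, 3)])
v19: WRITE b=4  (b history now [(7, 9), (8, 1), (10, 5), (16, 1), (18, 3), (19, 4)])
READ b @v17: history=[(7, 9), (8, 1), (10, 5), (16, 1), (18, 3), (19, 4)] -> pick v16 -> 1
v20: WRITE c=5  (c history now [(1, 10), (5, 9), (6, 8), (13, 8), (14, 6), (20, 5)])
v21: WRITE f=0  (f history now [(3, 5), (4, 4), (9, 6), (11, 2), (15, 5), (21, 0)])
v22: WRITE c=5  (c history now [(1, 10), (5, 9), (6, 8), (13, 8), (14, 6), (20, 5), (22, 5)])
v23: WRITE e=7  (e history now [(17, 5), (23, 7)])
v24: WRITE c=3  (c history now [(1, 10), (5, 9), (6, 8), (13, 8), (14, 6), (20, 5), (22, 5), (24, 3)])
READ e @v7: history=[(17, 5), (23, 7)] -> no version <= 7 -> NONE
READ b @v5: history=[(7, 9), (8, 1), (10, 5), (16, 1), (18, 3), (19, 4)] -> no version <= 5 -> NONE
v25: WRITE f=9  (f history now [(3, 5), (4, 4), (9, 6), (11, 2), (15, 5), (21, 0), (25, 9)])
v26: WRITE d=2  (d history now [(12, 10), (26, 2)])
Read results in order: ['NONE', '5', 'NONE', 'NONE', 'NONE', '4', 'NONE', '1', 'NONE', 'NONE']
NONE count = 7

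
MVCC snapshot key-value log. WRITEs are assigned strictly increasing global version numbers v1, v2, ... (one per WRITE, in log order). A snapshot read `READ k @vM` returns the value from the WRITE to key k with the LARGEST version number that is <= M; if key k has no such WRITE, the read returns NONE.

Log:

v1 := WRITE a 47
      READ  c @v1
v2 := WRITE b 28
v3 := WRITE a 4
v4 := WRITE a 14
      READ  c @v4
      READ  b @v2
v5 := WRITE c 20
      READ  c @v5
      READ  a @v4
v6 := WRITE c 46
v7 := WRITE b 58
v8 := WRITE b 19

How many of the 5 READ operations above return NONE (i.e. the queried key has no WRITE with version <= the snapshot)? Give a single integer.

v1: WRITE a=47  (a history now [(1, 47)])
READ c @v1: history=[] -> no version <= 1 -> NONE
v2: WRITE b=28  (b history now [(2, 28)])
v3: WRITE a=4  (a history now [(1, 47), (3, 4)])
v4: WRITE a=14  (a history now [(1, 47), (3, 4), (4, 14)])
READ c @v4: history=[] -> no version <= 4 -> NONE
READ b @v2: history=[(2, 28)] -> pick v2 -> 28
v5: WRITE c=20  (c history now [(5, 20)])
READ c @v5: history=[(5, 20)] -> pick v5 -> 20
READ a @v4: history=[(1, 47), (3, 4), (4, 14)] -> pick v4 -> 14
v6: WRITE c=46  (c history now [(5, 20), (6, 46)])
v7: WRITE b=58  (b history now [(2, 28), (7, 58)])
v8: WRITE b=19  (b history now [(2, 28), (7, 58), (8, 19)])
Read results in order: ['NONE', 'NONE', '28', '20', '14']
NONE count = 2

Answer: 2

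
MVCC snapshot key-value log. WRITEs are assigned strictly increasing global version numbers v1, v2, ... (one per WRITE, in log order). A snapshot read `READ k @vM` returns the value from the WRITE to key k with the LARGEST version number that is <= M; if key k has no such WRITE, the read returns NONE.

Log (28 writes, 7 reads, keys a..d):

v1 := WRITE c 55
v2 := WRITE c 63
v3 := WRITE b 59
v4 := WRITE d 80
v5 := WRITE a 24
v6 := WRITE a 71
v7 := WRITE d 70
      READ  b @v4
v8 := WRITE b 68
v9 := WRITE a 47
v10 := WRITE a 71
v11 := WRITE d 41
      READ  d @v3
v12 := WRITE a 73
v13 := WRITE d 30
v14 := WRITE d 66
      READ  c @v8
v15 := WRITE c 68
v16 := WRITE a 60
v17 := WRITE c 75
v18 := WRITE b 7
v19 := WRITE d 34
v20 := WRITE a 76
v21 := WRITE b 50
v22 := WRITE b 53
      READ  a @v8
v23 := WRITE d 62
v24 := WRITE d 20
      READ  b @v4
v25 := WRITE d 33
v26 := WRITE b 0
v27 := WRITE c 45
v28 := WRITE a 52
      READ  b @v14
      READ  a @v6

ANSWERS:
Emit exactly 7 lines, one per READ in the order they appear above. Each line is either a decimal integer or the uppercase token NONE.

Answer: 59
NONE
63
71
59
68
71

Derivation:
v1: WRITE c=55  (c history now [(1, 55)])
v2: WRITE c=63  (c history now [(1, 55), (2, 63)])
v3: WRITE b=59  (b history now [(3, 59)])
v4: WRITE d=80  (d history now [(4, 80)])
v5: WRITE a=24  (a history now [(5, 24)])
v6: WRITE a=71  (a history now [(5, 24), (6, 71)])
v7: WRITE d=70  (d history now [(4, 80), (7, 70)])
READ b @v4: history=[(3, 59)] -> pick v3 -> 59
v8: WRITE b=68  (b history now [(3, 59), (8, 68)])
v9: WRITE a=47  (a history now [(5, 24), (6, 71), (9, 47)])
v10: WRITE a=71  (a history now [(5, 24), (6, 71), (9, 47), (10, 71)])
v11: WRITE d=41  (d history now [(4, 80), (7, 70), (11, 41)])
READ d @v3: history=[(4, 80), (7, 70), (11, 41)] -> no version <= 3 -> NONE
v12: WRITE a=73  (a history now [(5, 24), (6, 71), (9, 47), (10, 71), (12, 73)])
v13: WRITE d=30  (d history now [(4, 80), (7, 70), (11, 41), (13, 30)])
v14: WRITE d=66  (d history now [(4, 80), (7, 70), (11, 41), (13, 30), (14, 66)])
READ c @v8: history=[(1, 55), (2, 63)] -> pick v2 -> 63
v15: WRITE c=68  (c history now [(1, 55), (2, 63), (15, 68)])
v16: WRITE a=60  (a history now [(5, 24), (6, 71), (9, 47), (10, 71), (12, 73), (16, 60)])
v17: WRITE c=75  (c history now [(1, 55), (2, 63), (15, 68), (17, 75)])
v18: WRITE b=7  (b history now [(3, 59), (8, 68), (18, 7)])
v19: WRITE d=34  (d history now [(4, 80), (7, 70), (11, 41), (13, 30), (14, 66), (19, 34)])
v20: WRITE a=76  (a history now [(5, 24), (6, 71), (9, 47), (10, 71), (12, 73), (16, 60), (20, 76)])
v21: WRITE b=50  (b history now [(3, 59), (8, 68), (18, 7), (21, 50)])
v22: WRITE b=53  (b history now [(3, 59), (8, 68), (18, 7), (21, 50), (22, 53)])
READ a @v8: history=[(5, 24), (6, 71), (9, 47), (10, 71), (12, 73), (16, 60), (20, 76)] -> pick v6 -> 71
v23: WRITE d=62  (d history now [(4, 80), (7, 70), (11, 41), (13, 30), (14, 66), (19, 34), (23, 62)])
v24: WRITE d=20  (d history now [(4, 80), (7, 70), (11, 41), (13, 30), (14, 66), (19, 34), (23, 62), (24, 20)])
READ b @v4: history=[(3, 59), (8, 68), (18, 7), (21, 50), (22, 53)] -> pick v3 -> 59
v25: WRITE d=33  (d history now [(4, 80), (7, 70), (11, 41), (13, 30), (14, 66), (19, 34), (23, 62), (24, 20), (25, 33)])
v26: WRITE b=0  (b history now [(3, 59), (8, 68), (18, 7), (21, 50), (22, 53), (26, 0)])
v27: WRITE c=45  (c history now [(1, 55), (2, 63), (15, 68), (17, 75), (27, 45)])
v28: WRITE a=52  (a history now [(5, 24), (6, 71), (9, 47), (10, 71), (12, 73), (16, 60), (20, 76), (28, 52)])
READ b @v14: history=[(3, 59), (8, 68), (18, 7), (21, 50), (22, 53), (26, 0)] -> pick v8 -> 68
READ a @v6: history=[(5, 24), (6, 71), (9, 47), (10, 71), (12, 73), (16, 60), (20, 76), (28, 52)] -> pick v6 -> 71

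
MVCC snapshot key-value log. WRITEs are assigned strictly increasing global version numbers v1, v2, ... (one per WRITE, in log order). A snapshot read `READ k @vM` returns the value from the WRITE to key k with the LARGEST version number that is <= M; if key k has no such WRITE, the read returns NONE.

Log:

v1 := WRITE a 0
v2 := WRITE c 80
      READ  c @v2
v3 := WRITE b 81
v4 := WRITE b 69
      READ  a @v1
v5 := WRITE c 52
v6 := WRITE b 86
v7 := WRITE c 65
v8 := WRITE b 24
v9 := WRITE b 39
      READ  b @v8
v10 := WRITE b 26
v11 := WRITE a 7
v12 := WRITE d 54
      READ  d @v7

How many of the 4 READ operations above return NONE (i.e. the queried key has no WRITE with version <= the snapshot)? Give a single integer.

Answer: 1

Derivation:
v1: WRITE a=0  (a history now [(1, 0)])
v2: WRITE c=80  (c history now [(2, 80)])
READ c @v2: history=[(2, 80)] -> pick v2 -> 80
v3: WRITE b=81  (b history now [(3, 81)])
v4: WRITE b=69  (b history now [(3, 81), (4, 69)])
READ a @v1: history=[(1, 0)] -> pick v1 -> 0
v5: WRITE c=52  (c history now [(2, 80), (5, 52)])
v6: WRITE b=86  (b history now [(3, 81), (4, 69), (6, 86)])
v7: WRITE c=65  (c history now [(2, 80), (5, 52), (7, 65)])
v8: WRITE b=24  (b history now [(3, 81), (4, 69), (6, 86), (8, 24)])
v9: WRITE b=39  (b history now [(3, 81), (4, 69), (6, 86), (8, 24), (9, 39)])
READ b @v8: history=[(3, 81), (4, 69), (6, 86), (8, 24), (9, 39)] -> pick v8 -> 24
v10: WRITE b=26  (b history now [(3, 81), (4, 69), (6, 86), (8, 24), (9, 39), (10, 26)])
v11: WRITE a=7  (a history now [(1, 0), (11, 7)])
v12: WRITE d=54  (d history now [(12, 54)])
READ d @v7: history=[(12, 54)] -> no version <= 7 -> NONE
Read results in order: ['80', '0', '24', 'NONE']
NONE count = 1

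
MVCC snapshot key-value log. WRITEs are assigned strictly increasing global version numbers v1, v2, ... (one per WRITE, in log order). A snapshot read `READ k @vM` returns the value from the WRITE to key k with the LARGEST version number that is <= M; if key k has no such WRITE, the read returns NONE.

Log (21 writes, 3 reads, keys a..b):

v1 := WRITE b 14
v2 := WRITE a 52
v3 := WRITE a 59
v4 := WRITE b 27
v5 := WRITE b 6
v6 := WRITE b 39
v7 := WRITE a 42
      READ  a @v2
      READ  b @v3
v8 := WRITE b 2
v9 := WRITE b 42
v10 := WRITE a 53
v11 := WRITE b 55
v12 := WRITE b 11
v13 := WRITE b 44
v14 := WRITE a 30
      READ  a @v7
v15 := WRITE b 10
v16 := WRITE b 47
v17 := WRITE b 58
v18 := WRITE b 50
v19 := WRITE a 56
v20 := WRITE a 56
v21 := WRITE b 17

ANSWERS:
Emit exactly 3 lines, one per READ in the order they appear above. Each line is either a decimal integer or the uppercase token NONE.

v1: WRITE b=14  (b history now [(1, 14)])
v2: WRITE a=52  (a history now [(2, 52)])
v3: WRITE a=59  (a history now [(2, 52), (3, 59)])
v4: WRITE b=27  (b history now [(1, 14), (4, 27)])
v5: WRITE b=6  (b history now [(1, 14), (4, 27), (5, 6)])
v6: WRITE b=39  (b history now [(1, 14), (4, 27), (5, 6), (6, 39)])
v7: WRITE a=42  (a history now [(2, 52), (3, 59), (7, 42)])
READ a @v2: history=[(2, 52), (3, 59), (7, 42)] -> pick v2 -> 52
READ b @v3: history=[(1, 14), (4, 27), (5, 6), (6, 39)] -> pick v1 -> 14
v8: WRITE b=2  (b history now [(1, 14), (4, 27), (5, 6), (6, 39), (8, 2)])
v9: WRITE b=42  (b history now [(1, 14), (4, 27), (5, 6), (6, 39), (8, 2), (9, 42)])
v10: WRITE a=53  (a history now [(2, 52), (3, 59), (7, 42), (10, 53)])
v11: WRITE b=55  (b history now [(1, 14), (4, 27), (5, 6), (6, 39), (8, 2), (9, 42), (11, 55)])
v12: WRITE b=11  (b history now [(1, 14), (4, 27), (5, 6), (6, 39), (8, 2), (9, 42), (11, 55), (12, 11)])
v13: WRITE b=44  (b history now [(1, 14), (4, 27), (5, 6), (6, 39), (8, 2), (9, 42), (11, 55), (12, 11), (13, 44)])
v14: WRITE a=30  (a history now [(2, 52), (3, 59), (7, 42), (10, 53), (14, 30)])
READ a @v7: history=[(2, 52), (3, 59), (7, 42), (10, 53), (14, 30)] -> pick v7 -> 42
v15: WRITE b=10  (b history now [(1, 14), (4, 27), (5, 6), (6, 39), (8, 2), (9, 42), (11, 55), (12, 11), (13, 44), (15, 10)])
v16: WRITE b=47  (b history now [(1, 14), (4, 27), (5, 6), (6, 39), (8, 2), (9, 42), (11, 55), (12, 11), (13, 44), (15, 10), (16, 47)])
v17: WRITE b=58  (b history now [(1, 14), (4, 27), (5, 6), (6, 39), (8, 2), (9, 42), (11, 55), (12, 11), (13, 44), (15, 10), (16, 47), (17, 58)])
v18: WRITE b=50  (b history now [(1, 14), (4, 27), (5, 6), (6, 39), (8, 2), (9, 42), (11, 55), (12, 11), (13, 44), (15, 10), (16, 47), (17, 58), (18, 50)])
v19: WRITE a=56  (a history now [(2, 52), (3, 59), (7, 42), (10, 53), (14, 30), (19, 56)])
v20: WRITE a=56  (a history now [(2, 52), (3, 59), (7, 42), (10, 53), (14, 30), (19, 56), (20, 56)])
v21: WRITE b=17  (b history now [(1, 14), (4, 27), (5, 6), (6, 39), (8, 2), (9, 42), (11, 55), (12, 11), (13, 44), (15, 10), (16, 47), (17, 58), (18, 50), (21, 17)])

Answer: 52
14
42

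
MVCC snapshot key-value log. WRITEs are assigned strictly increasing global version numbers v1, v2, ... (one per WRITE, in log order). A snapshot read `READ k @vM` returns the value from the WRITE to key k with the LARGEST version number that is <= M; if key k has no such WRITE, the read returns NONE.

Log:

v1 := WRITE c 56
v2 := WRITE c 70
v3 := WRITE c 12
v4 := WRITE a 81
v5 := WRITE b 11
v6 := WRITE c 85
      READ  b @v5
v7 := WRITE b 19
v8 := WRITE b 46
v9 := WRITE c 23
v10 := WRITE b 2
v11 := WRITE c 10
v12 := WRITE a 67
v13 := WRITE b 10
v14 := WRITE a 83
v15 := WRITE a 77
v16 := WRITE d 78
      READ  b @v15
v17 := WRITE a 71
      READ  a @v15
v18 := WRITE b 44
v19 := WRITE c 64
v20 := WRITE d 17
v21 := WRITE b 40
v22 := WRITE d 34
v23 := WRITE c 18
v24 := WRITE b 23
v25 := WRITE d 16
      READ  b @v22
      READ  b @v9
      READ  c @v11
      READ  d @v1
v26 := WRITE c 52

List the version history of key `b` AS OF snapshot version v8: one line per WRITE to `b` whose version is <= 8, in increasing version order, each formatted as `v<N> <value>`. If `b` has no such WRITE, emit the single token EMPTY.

Scan writes for key=b with version <= 8:
  v1 WRITE c 56 -> skip
  v2 WRITE c 70 -> skip
  v3 WRITE c 12 -> skip
  v4 WRITE a 81 -> skip
  v5 WRITE b 11 -> keep
  v6 WRITE c 85 -> skip
  v7 WRITE b 19 -> keep
  v8 WRITE b 46 -> keep
  v9 WRITE c 23 -> skip
  v10 WRITE b 2 -> drop (> snap)
  v11 WRITE c 10 -> skip
  v12 WRITE a 67 -> skip
  v13 WRITE b 10 -> drop (> snap)
  v14 WRITE a 83 -> skip
  v15 WRITE a 77 -> skip
  v16 WRITE d 78 -> skip
  v17 WRITE a 71 -> skip
  v18 WRITE b 44 -> drop (> snap)
  v19 WRITE c 64 -> skip
  v20 WRITE d 17 -> skip
  v21 WRITE b 40 -> drop (> snap)
  v22 WRITE d 34 -> skip
  v23 WRITE c 18 -> skip
  v24 WRITE b 23 -> drop (> snap)
  v25 WRITE d 16 -> skip
  v26 WRITE c 52 -> skip
Collected: [(5, 11), (7, 19), (8, 46)]

Answer: v5 11
v7 19
v8 46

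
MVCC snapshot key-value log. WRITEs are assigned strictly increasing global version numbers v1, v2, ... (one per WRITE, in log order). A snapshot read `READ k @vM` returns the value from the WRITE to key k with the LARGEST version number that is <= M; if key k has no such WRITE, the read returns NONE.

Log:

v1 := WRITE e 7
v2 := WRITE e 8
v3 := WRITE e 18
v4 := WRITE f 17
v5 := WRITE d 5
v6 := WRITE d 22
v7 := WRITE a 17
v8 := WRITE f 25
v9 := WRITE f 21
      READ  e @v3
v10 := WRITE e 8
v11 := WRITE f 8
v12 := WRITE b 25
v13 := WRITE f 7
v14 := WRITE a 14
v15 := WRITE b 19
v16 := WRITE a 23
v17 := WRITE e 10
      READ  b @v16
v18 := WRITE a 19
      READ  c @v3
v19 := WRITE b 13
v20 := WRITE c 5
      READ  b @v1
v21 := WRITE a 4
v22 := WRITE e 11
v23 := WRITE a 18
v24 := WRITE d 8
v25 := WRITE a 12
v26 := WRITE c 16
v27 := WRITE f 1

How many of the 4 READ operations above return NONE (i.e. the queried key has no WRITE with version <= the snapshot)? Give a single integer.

v1: WRITE e=7  (e history now [(1, 7)])
v2: WRITE e=8  (e history now [(1, 7), (2, 8)])
v3: WRITE e=18  (e history now [(1, 7), (2, 8), (3, 18)])
v4: WRITE f=17  (f history now [(4, 17)])
v5: WRITE d=5  (d history now [(5, 5)])
v6: WRITE d=22  (d history now [(5, 5), (6, 22)])
v7: WRITE a=17  (a history now [(7, 17)])
v8: WRITE f=25  (f history now [(4, 17), (8, 25)])
v9: WRITE f=21  (f history now [(4, 17), (8, 25), (9, 21)])
READ e @v3: history=[(1, 7), (2, 8), (3, 18)] -> pick v3 -> 18
v10: WRITE e=8  (e history now [(1, 7), (2, 8), (3, 18), (10, 8)])
v11: WRITE f=8  (f history now [(4, 17), (8, 25), (9, 21), (11, 8)])
v12: WRITE b=25  (b history now [(12, 25)])
v13: WRITE f=7  (f history now [(4, 17), (8, 25), (9, 21), (11, 8), (13, 7)])
v14: WRITE a=14  (a history now [(7, 17), (14, 14)])
v15: WRITE b=19  (b history now [(12, 25), (15, 19)])
v16: WRITE a=23  (a history now [(7, 17), (14, 14), (16, 23)])
v17: WRITE e=10  (e history now [(1, 7), (2, 8), (3, 18), (10, 8), (17, 10)])
READ b @v16: history=[(12, 25), (15, 19)] -> pick v15 -> 19
v18: WRITE a=19  (a history now [(7, 17), (14, 14), (16, 23), (18, 19)])
READ c @v3: history=[] -> no version <= 3 -> NONE
v19: WRITE b=13  (b history now [(12, 25), (15, 19), (19, 13)])
v20: WRITE c=5  (c history now [(20, 5)])
READ b @v1: history=[(12, 25), (15, 19), (19, 13)] -> no version <= 1 -> NONE
v21: WRITE a=4  (a history now [(7, 17), (14, 14), (16, 23), (18, 19), (21, 4)])
v22: WRITE e=11  (e history now [(1, 7), (2, 8), (3, 18), (10, 8), (17, 10), (22, 11)])
v23: WRITE a=18  (a history now [(7, 17), (14, 14), (16, 23), (18, 19), (21, 4), (23, 18)])
v24: WRITE d=8  (d history now [(5, 5), (6, 22), (24, 8)])
v25: WRITE a=12  (a history now [(7, 17), (14, 14), (16, 23), (18, 19), (21, 4), (23, 18), (25, 12)])
v26: WRITE c=16  (c history now [(20, 5), (26, 16)])
v27: WRITE f=1  (f history now [(4, 17), (8, 25), (9, 21), (11, 8), (13, 7), (27, 1)])
Read results in order: ['18', '19', 'NONE', 'NONE']
NONE count = 2

Answer: 2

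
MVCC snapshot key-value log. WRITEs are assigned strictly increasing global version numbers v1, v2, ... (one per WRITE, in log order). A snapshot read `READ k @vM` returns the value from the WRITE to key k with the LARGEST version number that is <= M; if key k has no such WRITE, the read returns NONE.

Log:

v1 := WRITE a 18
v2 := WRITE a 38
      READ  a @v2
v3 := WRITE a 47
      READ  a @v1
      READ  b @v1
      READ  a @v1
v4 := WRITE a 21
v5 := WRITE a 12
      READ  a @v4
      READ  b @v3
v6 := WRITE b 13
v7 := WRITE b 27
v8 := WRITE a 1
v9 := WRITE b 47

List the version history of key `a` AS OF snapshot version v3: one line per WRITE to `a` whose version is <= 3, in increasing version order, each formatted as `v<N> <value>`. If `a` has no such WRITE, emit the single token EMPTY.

Answer: v1 18
v2 38
v3 47

Derivation:
Scan writes for key=a with version <= 3:
  v1 WRITE a 18 -> keep
  v2 WRITE a 38 -> keep
  v3 WRITE a 47 -> keep
  v4 WRITE a 21 -> drop (> snap)
  v5 WRITE a 12 -> drop (> snap)
  v6 WRITE b 13 -> skip
  v7 WRITE b 27 -> skip
  v8 WRITE a 1 -> drop (> snap)
  v9 WRITE b 47 -> skip
Collected: [(1, 18), (2, 38), (3, 47)]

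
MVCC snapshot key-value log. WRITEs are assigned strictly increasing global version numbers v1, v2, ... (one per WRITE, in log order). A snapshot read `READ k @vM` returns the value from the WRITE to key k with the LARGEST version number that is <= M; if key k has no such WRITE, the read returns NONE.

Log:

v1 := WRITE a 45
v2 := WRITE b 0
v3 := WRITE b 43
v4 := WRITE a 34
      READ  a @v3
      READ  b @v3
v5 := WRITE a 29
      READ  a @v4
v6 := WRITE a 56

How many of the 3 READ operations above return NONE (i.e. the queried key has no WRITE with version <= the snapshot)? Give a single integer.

v1: WRITE a=45  (a history now [(1, 45)])
v2: WRITE b=0  (b history now [(2, 0)])
v3: WRITE b=43  (b history now [(2, 0), (3, 43)])
v4: WRITE a=34  (a history now [(1, 45), (4, 34)])
READ a @v3: history=[(1, 45), (4, 34)] -> pick v1 -> 45
READ b @v3: history=[(2, 0), (3, 43)] -> pick v3 -> 43
v5: WRITE a=29  (a history now [(1, 45), (4, 34), (5, 29)])
READ a @v4: history=[(1, 45), (4, 34), (5, 29)] -> pick v4 -> 34
v6: WRITE a=56  (a history now [(1, 45), (4, 34), (5, 29), (6, 56)])
Read results in order: ['45', '43', '34']
NONE count = 0

Answer: 0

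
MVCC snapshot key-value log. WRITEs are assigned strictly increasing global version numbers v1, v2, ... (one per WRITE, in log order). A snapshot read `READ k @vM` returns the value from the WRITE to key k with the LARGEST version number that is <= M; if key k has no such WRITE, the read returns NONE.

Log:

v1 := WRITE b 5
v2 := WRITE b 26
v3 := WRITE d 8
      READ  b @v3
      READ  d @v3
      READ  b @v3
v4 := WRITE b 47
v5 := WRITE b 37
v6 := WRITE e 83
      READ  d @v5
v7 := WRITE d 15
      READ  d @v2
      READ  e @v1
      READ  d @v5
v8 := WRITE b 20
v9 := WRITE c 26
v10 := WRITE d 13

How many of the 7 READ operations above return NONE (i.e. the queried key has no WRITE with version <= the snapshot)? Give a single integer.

Answer: 2

Derivation:
v1: WRITE b=5  (b history now [(1, 5)])
v2: WRITE b=26  (b history now [(1, 5), (2, 26)])
v3: WRITE d=8  (d history now [(3, 8)])
READ b @v3: history=[(1, 5), (2, 26)] -> pick v2 -> 26
READ d @v3: history=[(3, 8)] -> pick v3 -> 8
READ b @v3: history=[(1, 5), (2, 26)] -> pick v2 -> 26
v4: WRITE b=47  (b history now [(1, 5), (2, 26), (4, 47)])
v5: WRITE b=37  (b history now [(1, 5), (2, 26), (4, 47), (5, 37)])
v6: WRITE e=83  (e history now [(6, 83)])
READ d @v5: history=[(3, 8)] -> pick v3 -> 8
v7: WRITE d=15  (d history now [(3, 8), (7, 15)])
READ d @v2: history=[(3, 8), (7, 15)] -> no version <= 2 -> NONE
READ e @v1: history=[(6, 83)] -> no version <= 1 -> NONE
READ d @v5: history=[(3, 8), (7, 15)] -> pick v3 -> 8
v8: WRITE b=20  (b history now [(1, 5), (2, 26), (4, 47), (5, 37), (8, 20)])
v9: WRITE c=26  (c history now [(9, 26)])
v10: WRITE d=13  (d history now [(3, 8), (7, 15), (10, 13)])
Read results in order: ['26', '8', '26', '8', 'NONE', 'NONE', '8']
NONE count = 2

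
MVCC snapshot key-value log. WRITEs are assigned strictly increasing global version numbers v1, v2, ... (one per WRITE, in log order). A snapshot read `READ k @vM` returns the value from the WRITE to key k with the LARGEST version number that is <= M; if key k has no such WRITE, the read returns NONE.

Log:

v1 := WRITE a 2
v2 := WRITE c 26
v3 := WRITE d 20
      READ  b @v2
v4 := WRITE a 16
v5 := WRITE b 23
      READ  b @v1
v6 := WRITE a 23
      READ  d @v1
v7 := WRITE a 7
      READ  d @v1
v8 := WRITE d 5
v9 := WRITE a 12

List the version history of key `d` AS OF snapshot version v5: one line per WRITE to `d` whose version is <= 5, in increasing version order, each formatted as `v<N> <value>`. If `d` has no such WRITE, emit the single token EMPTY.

Scan writes for key=d with version <= 5:
  v1 WRITE a 2 -> skip
  v2 WRITE c 26 -> skip
  v3 WRITE d 20 -> keep
  v4 WRITE a 16 -> skip
  v5 WRITE b 23 -> skip
  v6 WRITE a 23 -> skip
  v7 WRITE a 7 -> skip
  v8 WRITE d 5 -> drop (> snap)
  v9 WRITE a 12 -> skip
Collected: [(3, 20)]

Answer: v3 20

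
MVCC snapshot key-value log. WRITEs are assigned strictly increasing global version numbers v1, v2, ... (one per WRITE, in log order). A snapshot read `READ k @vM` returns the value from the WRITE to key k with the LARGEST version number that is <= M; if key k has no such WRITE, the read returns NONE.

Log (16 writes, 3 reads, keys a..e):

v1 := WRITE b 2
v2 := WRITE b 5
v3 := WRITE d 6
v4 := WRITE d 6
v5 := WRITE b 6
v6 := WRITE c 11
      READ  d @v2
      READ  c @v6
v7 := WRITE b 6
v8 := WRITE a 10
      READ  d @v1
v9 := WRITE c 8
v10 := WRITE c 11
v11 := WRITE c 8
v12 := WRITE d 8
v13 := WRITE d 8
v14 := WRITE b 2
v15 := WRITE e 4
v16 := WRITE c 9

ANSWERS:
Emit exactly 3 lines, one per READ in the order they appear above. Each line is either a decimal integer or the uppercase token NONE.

Answer: NONE
11
NONE

Derivation:
v1: WRITE b=2  (b history now [(1, 2)])
v2: WRITE b=5  (b history now [(1, 2), (2, 5)])
v3: WRITE d=6  (d history now [(3, 6)])
v4: WRITE d=6  (d history now [(3, 6), (4, 6)])
v5: WRITE b=6  (b history now [(1, 2), (2, 5), (5, 6)])
v6: WRITE c=11  (c history now [(6, 11)])
READ d @v2: history=[(3, 6), (4, 6)] -> no version <= 2 -> NONE
READ c @v6: history=[(6, 11)] -> pick v6 -> 11
v7: WRITE b=6  (b history now [(1, 2), (2, 5), (5, 6), (7, 6)])
v8: WRITE a=10  (a history now [(8, 10)])
READ d @v1: history=[(3, 6), (4, 6)] -> no version <= 1 -> NONE
v9: WRITE c=8  (c history now [(6, 11), (9, 8)])
v10: WRITE c=11  (c history now [(6, 11), (9, 8), (10, 11)])
v11: WRITE c=8  (c history now [(6, 11), (9, 8), (10, 11), (11, 8)])
v12: WRITE d=8  (d history now [(3, 6), (4, 6), (12, 8)])
v13: WRITE d=8  (d history now [(3, 6), (4, 6), (12, 8), (13, 8)])
v14: WRITE b=2  (b history now [(1, 2), (2, 5), (5, 6), (7, 6), (14, 2)])
v15: WRITE e=4  (e history now [(15, 4)])
v16: WRITE c=9  (c history now [(6, 11), (9, 8), (10, 11), (11, 8), (16, 9)])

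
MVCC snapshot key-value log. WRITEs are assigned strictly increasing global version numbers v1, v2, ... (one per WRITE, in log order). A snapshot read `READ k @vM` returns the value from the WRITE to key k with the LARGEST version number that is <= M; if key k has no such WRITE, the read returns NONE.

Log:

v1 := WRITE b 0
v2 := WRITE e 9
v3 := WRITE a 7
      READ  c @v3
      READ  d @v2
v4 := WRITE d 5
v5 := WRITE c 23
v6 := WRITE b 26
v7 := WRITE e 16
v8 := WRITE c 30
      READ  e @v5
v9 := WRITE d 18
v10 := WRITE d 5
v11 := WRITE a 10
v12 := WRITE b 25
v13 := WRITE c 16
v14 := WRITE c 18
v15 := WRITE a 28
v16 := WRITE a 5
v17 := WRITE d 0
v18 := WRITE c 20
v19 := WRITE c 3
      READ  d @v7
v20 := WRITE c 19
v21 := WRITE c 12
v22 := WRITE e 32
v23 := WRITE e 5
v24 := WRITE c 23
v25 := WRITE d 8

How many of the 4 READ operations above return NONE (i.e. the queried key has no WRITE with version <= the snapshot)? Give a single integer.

v1: WRITE b=0  (b history now [(1, 0)])
v2: WRITE e=9  (e history now [(2, 9)])
v3: WRITE a=7  (a history now [(3, 7)])
READ c @v3: history=[] -> no version <= 3 -> NONE
READ d @v2: history=[] -> no version <= 2 -> NONE
v4: WRITE d=5  (d history now [(4, 5)])
v5: WRITE c=23  (c history now [(5, 23)])
v6: WRITE b=26  (b history now [(1, 0), (6, 26)])
v7: WRITE e=16  (e history now [(2, 9), (7, 16)])
v8: WRITE c=30  (c history now [(5, 23), (8, 30)])
READ e @v5: history=[(2, 9), (7, 16)] -> pick v2 -> 9
v9: WRITE d=18  (d history now [(4, 5), (9, 18)])
v10: WRITE d=5  (d history now [(4, 5), (9, 18), (10, 5)])
v11: WRITE a=10  (a history now [(3, 7), (11, 10)])
v12: WRITE b=25  (b history now [(1, 0), (6, 26), (12, 25)])
v13: WRITE c=16  (c history now [(5, 23), (8, 30), (13, 16)])
v14: WRITE c=18  (c history now [(5, 23), (8, 30), (13, 16), (14, 18)])
v15: WRITE a=28  (a history now [(3, 7), (11, 10), (15, 28)])
v16: WRITE a=5  (a history now [(3, 7), (11, 10), (15, 28), (16, 5)])
v17: WRITE d=0  (d history now [(4, 5), (9, 18), (10, 5), (17, 0)])
v18: WRITE c=20  (c history now [(5, 23), (8, 30), (13, 16), (14, 18), (18, 20)])
v19: WRITE c=3  (c history now [(5, 23), (8, 30), (13, 16), (14, 18), (18, 20), (19, 3)])
READ d @v7: history=[(4, 5), (9, 18), (10, 5), (17, 0)] -> pick v4 -> 5
v20: WRITE c=19  (c history now [(5, 23), (8, 30), (13, 16), (14, 18), (18, 20), (19, 3), (20, 19)])
v21: WRITE c=12  (c history now [(5, 23), (8, 30), (13, 16), (14, 18), (18, 20), (19, 3), (20, 19), (21, 12)])
v22: WRITE e=32  (e history now [(2, 9), (7, 16), (22, 32)])
v23: WRITE e=5  (e history now [(2, 9), (7, 16), (22, 32), (23, 5)])
v24: WRITE c=23  (c history now [(5, 23), (8, 30), (13, 16), (14, 18), (18, 20), (19, 3), (20, 19), (21, 12), (24, 23)])
v25: WRITE d=8  (d history now [(4, 5), (9, 18), (10, 5), (17, 0), (25, 8)])
Read results in order: ['NONE', 'NONE', '9', '5']
NONE count = 2

Answer: 2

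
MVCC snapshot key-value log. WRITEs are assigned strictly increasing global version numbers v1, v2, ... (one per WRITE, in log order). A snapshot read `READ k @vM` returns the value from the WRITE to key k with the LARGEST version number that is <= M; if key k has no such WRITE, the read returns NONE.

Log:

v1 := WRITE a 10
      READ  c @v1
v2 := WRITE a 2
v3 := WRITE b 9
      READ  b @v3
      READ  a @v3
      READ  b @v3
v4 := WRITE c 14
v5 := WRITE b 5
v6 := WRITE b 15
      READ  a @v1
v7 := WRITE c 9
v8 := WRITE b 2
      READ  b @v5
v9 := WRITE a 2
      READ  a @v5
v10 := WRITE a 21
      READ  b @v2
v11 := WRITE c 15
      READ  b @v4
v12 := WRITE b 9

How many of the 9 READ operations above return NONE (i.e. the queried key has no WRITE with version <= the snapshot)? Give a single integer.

v1: WRITE a=10  (a history now [(1, 10)])
READ c @v1: history=[] -> no version <= 1 -> NONE
v2: WRITE a=2  (a history now [(1, 10), (2, 2)])
v3: WRITE b=9  (b history now [(3, 9)])
READ b @v3: history=[(3, 9)] -> pick v3 -> 9
READ a @v3: history=[(1, 10), (2, 2)] -> pick v2 -> 2
READ b @v3: history=[(3, 9)] -> pick v3 -> 9
v4: WRITE c=14  (c history now [(4, 14)])
v5: WRITE b=5  (b history now [(3, 9), (5, 5)])
v6: WRITE b=15  (b history now [(3, 9), (5, 5), (6, 15)])
READ a @v1: history=[(1, 10), (2, 2)] -> pick v1 -> 10
v7: WRITE c=9  (c history now [(4, 14), (7, 9)])
v8: WRITE b=2  (b history now [(3, 9), (5, 5), (6, 15), (8, 2)])
READ b @v5: history=[(3, 9), (5, 5), (6, 15), (8, 2)] -> pick v5 -> 5
v9: WRITE a=2  (a history now [(1, 10), (2, 2), (9, 2)])
READ a @v5: history=[(1, 10), (2, 2), (9, 2)] -> pick v2 -> 2
v10: WRITE a=21  (a history now [(1, 10), (2, 2), (9, 2), (10, 21)])
READ b @v2: history=[(3, 9), (5, 5), (6, 15), (8, 2)] -> no version <= 2 -> NONE
v11: WRITE c=15  (c history now [(4, 14), (7, 9), (11, 15)])
READ b @v4: history=[(3, 9), (5, 5), (6, 15), (8, 2)] -> pick v3 -> 9
v12: WRITE b=9  (b history now [(3, 9), (5, 5), (6, 15), (8, 2), (12, 9)])
Read results in order: ['NONE', '9', '2', '9', '10', '5', '2', 'NONE', '9']
NONE count = 2

Answer: 2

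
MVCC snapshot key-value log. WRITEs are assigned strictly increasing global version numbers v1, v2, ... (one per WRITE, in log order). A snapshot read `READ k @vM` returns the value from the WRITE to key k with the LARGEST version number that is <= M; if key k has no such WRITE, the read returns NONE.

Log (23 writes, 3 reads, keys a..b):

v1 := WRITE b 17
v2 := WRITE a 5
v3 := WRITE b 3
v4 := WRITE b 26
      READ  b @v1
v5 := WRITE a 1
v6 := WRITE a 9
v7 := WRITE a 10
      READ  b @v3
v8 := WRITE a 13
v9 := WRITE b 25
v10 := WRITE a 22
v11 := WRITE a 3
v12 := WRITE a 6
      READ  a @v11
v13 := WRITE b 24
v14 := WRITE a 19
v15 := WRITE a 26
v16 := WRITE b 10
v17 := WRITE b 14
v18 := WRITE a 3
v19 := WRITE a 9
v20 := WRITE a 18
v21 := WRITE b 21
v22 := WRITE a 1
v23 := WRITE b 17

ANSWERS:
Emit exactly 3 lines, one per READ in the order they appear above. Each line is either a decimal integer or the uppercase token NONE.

Answer: 17
3
3

Derivation:
v1: WRITE b=17  (b history now [(1, 17)])
v2: WRITE a=5  (a history now [(2, 5)])
v3: WRITE b=3  (b history now [(1, 17), (3, 3)])
v4: WRITE b=26  (b history now [(1, 17), (3, 3), (4, 26)])
READ b @v1: history=[(1, 17), (3, 3), (4, 26)] -> pick v1 -> 17
v5: WRITE a=1  (a history now [(2, 5), (5, 1)])
v6: WRITE a=9  (a history now [(2, 5), (5, 1), (6, 9)])
v7: WRITE a=10  (a history now [(2, 5), (5, 1), (6, 9), (7, 10)])
READ b @v3: history=[(1, 17), (3, 3), (4, 26)] -> pick v3 -> 3
v8: WRITE a=13  (a history now [(2, 5), (5, 1), (6, 9), (7, 10), (8, 13)])
v9: WRITE b=25  (b history now [(1, 17), (3, 3), (4, 26), (9, 25)])
v10: WRITE a=22  (a history now [(2, 5), (5, 1), (6, 9), (7, 10), (8, 13), (10, 22)])
v11: WRITE a=3  (a history now [(2, 5), (5, 1), (6, 9), (7, 10), (8, 13), (10, 22), (11, 3)])
v12: WRITE a=6  (a history now [(2, 5), (5, 1), (6, 9), (7, 10), (8, 13), (10, 22), (11, 3), (12, 6)])
READ a @v11: history=[(2, 5), (5, 1), (6, 9), (7, 10), (8, 13), (10, 22), (11, 3), (12, 6)] -> pick v11 -> 3
v13: WRITE b=24  (b history now [(1, 17), (3, 3), (4, 26), (9, 25), (13, 24)])
v14: WRITE a=19  (a history now [(2, 5), (5, 1), (6, 9), (7, 10), (8, 13), (10, 22), (11, 3), (12, 6), (14, 19)])
v15: WRITE a=26  (a history now [(2, 5), (5, 1), (6, 9), (7, 10), (8, 13), (10, 22), (11, 3), (12, 6), (14, 19), (15, 26)])
v16: WRITE b=10  (b history now [(1, 17), (3, 3), (4, 26), (9, 25), (13, 24), (16, 10)])
v17: WRITE b=14  (b history now [(1, 17), (3, 3), (4, 26), (9, 25), (13, 24), (16, 10), (17, 14)])
v18: WRITE a=3  (a history now [(2, 5), (5, 1), (6, 9), (7, 10), (8, 13), (10, 22), (11, 3), (12, 6), (14, 19), (15, 26), (18, 3)])
v19: WRITE a=9  (a history now [(2, 5), (5, 1), (6, 9), (7, 10), (8, 13), (10, 22), (11, 3), (12, 6), (14, 19), (15, 26), (18, 3), (19, 9)])
v20: WRITE a=18  (a history now [(2, 5), (5, 1), (6, 9), (7, 10), (8, 13), (10, 22), (11, 3), (12, 6), (14, 19), (15, 26), (18, 3), (19, 9), (20, 18)])
v21: WRITE b=21  (b history now [(1, 17), (3, 3), (4, 26), (9, 25), (13, 24), (16, 10), (17, 14), (21, 21)])
v22: WRITE a=1  (a history now [(2, 5), (5, 1), (6, 9), (7, 10), (8, 13), (10, 22), (11, 3), (12, 6), (14, 19), (15, 26), (18, 3), (19, 9), (20, 18), (22, 1)])
v23: WRITE b=17  (b history now [(1, 17), (3, 3), (4, 26), (9, 25), (13, 24), (16, 10), (17, 14), (21, 21), (23, 17)])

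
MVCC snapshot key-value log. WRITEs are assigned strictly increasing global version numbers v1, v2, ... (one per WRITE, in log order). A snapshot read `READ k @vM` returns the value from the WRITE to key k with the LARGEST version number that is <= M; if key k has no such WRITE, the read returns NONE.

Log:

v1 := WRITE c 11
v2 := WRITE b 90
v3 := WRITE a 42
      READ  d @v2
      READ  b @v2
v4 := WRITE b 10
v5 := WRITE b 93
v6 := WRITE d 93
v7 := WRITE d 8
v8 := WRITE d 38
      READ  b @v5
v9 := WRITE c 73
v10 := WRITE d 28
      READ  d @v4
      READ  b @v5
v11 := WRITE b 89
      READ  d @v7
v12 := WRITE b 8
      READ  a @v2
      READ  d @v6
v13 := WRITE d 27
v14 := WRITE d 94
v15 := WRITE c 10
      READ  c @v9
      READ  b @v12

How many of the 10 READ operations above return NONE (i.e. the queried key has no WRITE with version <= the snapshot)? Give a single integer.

Answer: 3

Derivation:
v1: WRITE c=11  (c history now [(1, 11)])
v2: WRITE b=90  (b history now [(2, 90)])
v3: WRITE a=42  (a history now [(3, 42)])
READ d @v2: history=[] -> no version <= 2 -> NONE
READ b @v2: history=[(2, 90)] -> pick v2 -> 90
v4: WRITE b=10  (b history now [(2, 90), (4, 10)])
v5: WRITE b=93  (b history now [(2, 90), (4, 10), (5, 93)])
v6: WRITE d=93  (d history now [(6, 93)])
v7: WRITE d=8  (d history now [(6, 93), (7, 8)])
v8: WRITE d=38  (d history now [(6, 93), (7, 8), (8, 38)])
READ b @v5: history=[(2, 90), (4, 10), (5, 93)] -> pick v5 -> 93
v9: WRITE c=73  (c history now [(1, 11), (9, 73)])
v10: WRITE d=28  (d history now [(6, 93), (7, 8), (8, 38), (10, 28)])
READ d @v4: history=[(6, 93), (7, 8), (8, 38), (10, 28)] -> no version <= 4 -> NONE
READ b @v5: history=[(2, 90), (4, 10), (5, 93)] -> pick v5 -> 93
v11: WRITE b=89  (b history now [(2, 90), (4, 10), (5, 93), (11, 89)])
READ d @v7: history=[(6, 93), (7, 8), (8, 38), (10, 28)] -> pick v7 -> 8
v12: WRITE b=8  (b history now [(2, 90), (4, 10), (5, 93), (11, 89), (12, 8)])
READ a @v2: history=[(3, 42)] -> no version <= 2 -> NONE
READ d @v6: history=[(6, 93), (7, 8), (8, 38), (10, 28)] -> pick v6 -> 93
v13: WRITE d=27  (d history now [(6, 93), (7, 8), (8, 38), (10, 28), (13, 27)])
v14: WRITE d=94  (d history now [(6, 93), (7, 8), (8, 38), (10, 28), (13, 27), (14, 94)])
v15: WRITE c=10  (c history now [(1, 11), (9, 73), (15, 10)])
READ c @v9: history=[(1, 11), (9, 73), (15, 10)] -> pick v9 -> 73
READ b @v12: history=[(2, 90), (4, 10), (5, 93), (11, 89), (12, 8)] -> pick v12 -> 8
Read results in order: ['NONE', '90', '93', 'NONE', '93', '8', 'NONE', '93', '73', '8']
NONE count = 3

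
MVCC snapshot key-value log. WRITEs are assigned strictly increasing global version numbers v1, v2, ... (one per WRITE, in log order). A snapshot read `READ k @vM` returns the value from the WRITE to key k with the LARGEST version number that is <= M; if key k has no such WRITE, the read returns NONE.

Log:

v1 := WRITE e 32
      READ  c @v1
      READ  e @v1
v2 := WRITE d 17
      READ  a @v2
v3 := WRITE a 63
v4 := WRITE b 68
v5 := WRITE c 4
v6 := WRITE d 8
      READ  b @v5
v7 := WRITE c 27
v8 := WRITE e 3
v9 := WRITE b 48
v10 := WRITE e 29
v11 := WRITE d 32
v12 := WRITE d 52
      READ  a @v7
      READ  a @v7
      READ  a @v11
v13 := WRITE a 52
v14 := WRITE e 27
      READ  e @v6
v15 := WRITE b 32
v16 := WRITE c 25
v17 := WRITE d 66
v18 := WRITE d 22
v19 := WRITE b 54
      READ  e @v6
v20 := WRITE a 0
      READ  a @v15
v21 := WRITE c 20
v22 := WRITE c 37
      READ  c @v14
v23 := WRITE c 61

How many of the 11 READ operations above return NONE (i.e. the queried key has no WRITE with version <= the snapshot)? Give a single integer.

v1: WRITE e=32  (e history now [(1, 32)])
READ c @v1: history=[] -> no version <= 1 -> NONE
READ e @v1: history=[(1, 32)] -> pick v1 -> 32
v2: WRITE d=17  (d history now [(2, 17)])
READ a @v2: history=[] -> no version <= 2 -> NONE
v3: WRITE a=63  (a history now [(3, 63)])
v4: WRITE b=68  (b history now [(4, 68)])
v5: WRITE c=4  (c history now [(5, 4)])
v6: WRITE d=8  (d history now [(2, 17), (6, 8)])
READ b @v5: history=[(4, 68)] -> pick v4 -> 68
v7: WRITE c=27  (c history now [(5, 4), (7, 27)])
v8: WRITE e=3  (e history now [(1, 32), (8, 3)])
v9: WRITE b=48  (b history now [(4, 68), (9, 48)])
v10: WRITE e=29  (e history now [(1, 32), (8, 3), (10, 29)])
v11: WRITE d=32  (d history now [(2, 17), (6, 8), (11, 32)])
v12: WRITE d=52  (d history now [(2, 17), (6, 8), (11, 32), (12, 52)])
READ a @v7: history=[(3, 63)] -> pick v3 -> 63
READ a @v7: history=[(3, 63)] -> pick v3 -> 63
READ a @v11: history=[(3, 63)] -> pick v3 -> 63
v13: WRITE a=52  (a history now [(3, 63), (13, 52)])
v14: WRITE e=27  (e history now [(1, 32), (8, 3), (10, 29), (14, 27)])
READ e @v6: history=[(1, 32), (8, 3), (10, 29), (14, 27)] -> pick v1 -> 32
v15: WRITE b=32  (b history now [(4, 68), (9, 48), (15, 32)])
v16: WRITE c=25  (c history now [(5, 4), (7, 27), (16, 25)])
v17: WRITE d=66  (d history now [(2, 17), (6, 8), (11, 32), (12, 52), (17, 66)])
v18: WRITE d=22  (d history now [(2, 17), (6, 8), (11, 32), (12, 52), (17, 66), (18, 22)])
v19: WRITE b=54  (b history now [(4, 68), (9, 48), (15, 32), (19, 54)])
READ e @v6: history=[(1, 32), (8, 3), (10, 29), (14, 27)] -> pick v1 -> 32
v20: WRITE a=0  (a history now [(3, 63), (13, 52), (20, 0)])
READ a @v15: history=[(3, 63), (13, 52), (20, 0)] -> pick v13 -> 52
v21: WRITE c=20  (c history now [(5, 4), (7, 27), (16, 25), (21, 20)])
v22: WRITE c=37  (c history now [(5, 4), (7, 27), (16, 25), (21, 20), (22, 37)])
READ c @v14: history=[(5, 4), (7, 27), (16, 25), (21, 20), (22, 37)] -> pick v7 -> 27
v23: WRITE c=61  (c history now [(5, 4), (7, 27), (16, 25), (21, 20), (22, 37), (23, 61)])
Read results in order: ['NONE', '32', 'NONE', '68', '63', '63', '63', '32', '32', '52', '27']
NONE count = 2

Answer: 2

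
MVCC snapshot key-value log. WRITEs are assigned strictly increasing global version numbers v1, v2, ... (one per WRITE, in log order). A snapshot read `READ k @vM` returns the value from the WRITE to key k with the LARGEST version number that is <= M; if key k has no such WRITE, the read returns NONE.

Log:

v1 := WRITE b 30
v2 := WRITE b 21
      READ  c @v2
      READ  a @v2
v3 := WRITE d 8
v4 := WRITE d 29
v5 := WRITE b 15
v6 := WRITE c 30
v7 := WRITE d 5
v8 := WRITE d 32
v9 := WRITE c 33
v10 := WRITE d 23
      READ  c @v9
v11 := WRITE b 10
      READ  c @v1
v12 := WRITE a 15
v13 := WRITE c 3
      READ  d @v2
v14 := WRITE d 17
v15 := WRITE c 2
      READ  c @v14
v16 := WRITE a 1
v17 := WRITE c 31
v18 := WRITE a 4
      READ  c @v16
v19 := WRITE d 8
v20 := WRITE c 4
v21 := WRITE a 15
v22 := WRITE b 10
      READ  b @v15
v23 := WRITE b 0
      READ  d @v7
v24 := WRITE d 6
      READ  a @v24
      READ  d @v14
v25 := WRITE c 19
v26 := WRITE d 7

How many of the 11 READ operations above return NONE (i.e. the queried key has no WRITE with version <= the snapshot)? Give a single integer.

v1: WRITE b=30  (b history now [(1, 30)])
v2: WRITE b=21  (b history now [(1, 30), (2, 21)])
READ c @v2: history=[] -> no version <= 2 -> NONE
READ a @v2: history=[] -> no version <= 2 -> NONE
v3: WRITE d=8  (d history now [(3, 8)])
v4: WRITE d=29  (d history now [(3, 8), (4, 29)])
v5: WRITE b=15  (b history now [(1, 30), (2, 21), (5, 15)])
v6: WRITE c=30  (c history now [(6, 30)])
v7: WRITE d=5  (d history now [(3, 8), (4, 29), (7, 5)])
v8: WRITE d=32  (d history now [(3, 8), (4, 29), (7, 5), (8, 32)])
v9: WRITE c=33  (c history now [(6, 30), (9, 33)])
v10: WRITE d=23  (d history now [(3, 8), (4, 29), (7, 5), (8, 32), (10, 23)])
READ c @v9: history=[(6, 30), (9, 33)] -> pick v9 -> 33
v11: WRITE b=10  (b history now [(1, 30), (2, 21), (5, 15), (11, 10)])
READ c @v1: history=[(6, 30), (9, 33)] -> no version <= 1 -> NONE
v12: WRITE a=15  (a history now [(12, 15)])
v13: WRITE c=3  (c history now [(6, 30), (9, 33), (13, 3)])
READ d @v2: history=[(3, 8), (4, 29), (7, 5), (8, 32), (10, 23)] -> no version <= 2 -> NONE
v14: WRITE d=17  (d history now [(3, 8), (4, 29), (7, 5), (8, 32), (10, 23), (14, 17)])
v15: WRITE c=2  (c history now [(6, 30), (9, 33), (13, 3), (15, 2)])
READ c @v14: history=[(6, 30), (9, 33), (13, 3), (15, 2)] -> pick v13 -> 3
v16: WRITE a=1  (a history now [(12, 15), (16, 1)])
v17: WRITE c=31  (c history now [(6, 30), (9, 33), (13, 3), (15, 2), (17, 31)])
v18: WRITE a=4  (a history now [(12, 15), (16, 1), (18, 4)])
READ c @v16: history=[(6, 30), (9, 33), (13, 3), (15, 2), (17, 31)] -> pick v15 -> 2
v19: WRITE d=8  (d history now [(3, 8), (4, 29), (7, 5), (8, 32), (10, 23), (14, 17), (19, 8)])
v20: WRITE c=4  (c history now [(6, 30), (9, 33), (13, 3), (15, 2), (17, 31), (20, 4)])
v21: WRITE a=15  (a history now [(12, 15), (16, 1), (18, 4), (21, 15)])
v22: WRITE b=10  (b history now [(1, 30), (2, 21), (5, 15), (11, 10), (22, 10)])
READ b @v15: history=[(1, 30), (2, 21), (5, 15), (11, 10), (22, 10)] -> pick v11 -> 10
v23: WRITE b=0  (b history now [(1, 30), (2, 21), (5, 15), (11, 10), (22, 10), (23, 0)])
READ d @v7: history=[(3, 8), (4, 29), (7, 5), (8, 32), (10, 23), (14, 17), (19, 8)] -> pick v7 -> 5
v24: WRITE d=6  (d history now [(3, 8), (4, 29), (7, 5), (8, 32), (10, 23), (14, 17), (19, 8), (24, 6)])
READ a @v24: history=[(12, 15), (16, 1), (18, 4), (21, 15)] -> pick v21 -> 15
READ d @v14: history=[(3, 8), (4, 29), (7, 5), (8, 32), (10, 23), (14, 17), (19, 8), (24, 6)] -> pick v14 -> 17
v25: WRITE c=19  (c history now [(6, 30), (9, 33), (13, 3), (15, 2), (17, 31), (20, 4), (25, 19)])
v26: WRITE d=7  (d history now [(3, 8), (4, 29), (7, 5), (8, 32), (10, 23), (14, 17), (19, 8), (24, 6), (26, 7)])
Read results in order: ['NONE', 'NONE', '33', 'NONE', 'NONE', '3', '2', '10', '5', '15', '17']
NONE count = 4

Answer: 4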